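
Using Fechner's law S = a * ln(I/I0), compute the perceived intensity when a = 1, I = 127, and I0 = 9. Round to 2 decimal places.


S = 1 * ln(127/9)
I/I0 = 14.111111
ln(14.111111) = 2.647
S = 1 * 2.647
= 2.65


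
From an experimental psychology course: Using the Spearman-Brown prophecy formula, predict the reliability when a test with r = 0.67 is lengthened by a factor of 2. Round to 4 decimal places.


r_new = n*r / (1 + (n-1)*r)
Numerator = 2 * 0.67 = 1.34
Denominator = 1 + 1 * 0.67 = 1.67
r_new = 1.34 / 1.67
= 0.8024


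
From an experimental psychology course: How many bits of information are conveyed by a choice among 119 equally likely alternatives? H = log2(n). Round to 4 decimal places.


H = log2(n)
H = log2(119)
= 6.8948


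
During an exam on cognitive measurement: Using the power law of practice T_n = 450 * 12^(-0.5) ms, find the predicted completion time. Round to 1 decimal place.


T_n = 450 * 12^(-0.5)
12^(-0.5) = 0.288675
T_n = 450 * 0.288675
= 129.9 ms


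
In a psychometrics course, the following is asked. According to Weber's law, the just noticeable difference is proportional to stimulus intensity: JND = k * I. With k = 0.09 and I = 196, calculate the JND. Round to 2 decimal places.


JND = k * I
JND = 0.09 * 196
= 17.64


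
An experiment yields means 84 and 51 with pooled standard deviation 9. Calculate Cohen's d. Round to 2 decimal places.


Cohen's d = (M1 - M2) / S_pooled
= (84 - 51) / 9
= 33 / 9
= 3.67


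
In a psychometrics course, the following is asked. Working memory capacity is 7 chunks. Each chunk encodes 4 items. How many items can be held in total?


Total items = chunks * items_per_chunk
= 7 * 4
= 28


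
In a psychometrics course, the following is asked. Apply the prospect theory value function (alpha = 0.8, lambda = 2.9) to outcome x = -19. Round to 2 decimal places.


Since x = -19 < 0, use v(x) = -lambda*(-x)^alpha
(-x) = 19
19^0.8 = 10.5439
v(-19) = -2.9 * 10.5439
= -30.58


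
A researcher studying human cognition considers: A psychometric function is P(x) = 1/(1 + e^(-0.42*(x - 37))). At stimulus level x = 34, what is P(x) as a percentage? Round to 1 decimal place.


P(x) = 1/(1 + e^(-0.42*(34 - 37)))
Exponent = -0.42 * -3 = 1.26
e^(1.26) = 3.525421
P = 1/(1 + 3.525421) = 0.220974
Percentage = 22.1


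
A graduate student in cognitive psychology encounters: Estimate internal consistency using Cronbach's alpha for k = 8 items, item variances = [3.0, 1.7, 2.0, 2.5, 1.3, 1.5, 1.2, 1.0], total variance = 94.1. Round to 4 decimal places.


alpha = (k/(k-1)) * (1 - sum(s_i^2)/s_total^2)
sum(item variances) = 14.2
k/(k-1) = 8/7 = 1.142857
1 - 14.2/94.1 = 1 - 0.150903 = 0.849097
alpha = 1.142857 * 0.849097
= 0.9704


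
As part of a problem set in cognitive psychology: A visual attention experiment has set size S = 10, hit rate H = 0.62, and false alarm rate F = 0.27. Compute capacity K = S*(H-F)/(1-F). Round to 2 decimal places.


K = S * (H - F) / (1 - F)
H - F = 0.35
1 - F = 0.73
K = 10 * 0.35 / 0.73
= 4.79


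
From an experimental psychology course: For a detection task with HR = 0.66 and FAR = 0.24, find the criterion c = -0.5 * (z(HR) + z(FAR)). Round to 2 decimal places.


c = -0.5 * (z(HR) + z(FAR))
z(0.66) = 0.4125
z(0.24) = -0.7063
c = -0.5 * (0.4125 + -0.7063)
= -0.5 * -0.2938
= 0.15


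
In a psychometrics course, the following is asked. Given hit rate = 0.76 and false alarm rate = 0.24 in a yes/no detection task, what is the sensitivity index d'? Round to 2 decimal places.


d' = z(HR) - z(FAR)
z(0.76) = 0.7063
z(0.24) = -0.7063
d' = 0.7063 - -0.7063
= 1.41


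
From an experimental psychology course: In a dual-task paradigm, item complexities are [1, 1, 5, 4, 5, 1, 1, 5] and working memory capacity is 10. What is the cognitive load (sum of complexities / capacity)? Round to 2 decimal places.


Total complexity = 1 + 1 + 5 + 4 + 5 + 1 + 1 + 5 = 23
Load = total / capacity = 23 / 10
= 2.30


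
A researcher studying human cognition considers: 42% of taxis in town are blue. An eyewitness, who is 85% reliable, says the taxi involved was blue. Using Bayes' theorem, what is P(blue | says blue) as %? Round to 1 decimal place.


P(blue | says blue) = P(says blue | blue)*P(blue) / [P(says blue | blue)*P(blue) + P(says blue | not blue)*P(not blue)]
Numerator = 0.85 * 0.42 = 0.357
False identification = 0.15 * 0.58 = 0.087
P = 0.357 / (0.357 + 0.087)
= 0.357 / 0.444
As percentage = 80.4


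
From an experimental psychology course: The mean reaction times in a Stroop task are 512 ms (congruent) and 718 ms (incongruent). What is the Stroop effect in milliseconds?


Stroop effect = RT(incongruent) - RT(congruent)
= 718 - 512
= 206 ms


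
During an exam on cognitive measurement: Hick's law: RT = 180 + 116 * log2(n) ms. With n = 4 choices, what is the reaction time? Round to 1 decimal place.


RT = 180 + 116 * log2(4)
log2(4) = 2.0
RT = 180 + 116 * 2.0
= 180 + 232.0
= 412.0 ms


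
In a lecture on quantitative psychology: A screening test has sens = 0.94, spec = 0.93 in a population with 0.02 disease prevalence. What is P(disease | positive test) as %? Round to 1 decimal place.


PPV = (sens * prev) / (sens * prev + (1-spec) * (1-prev))
Numerator = 0.94 * 0.02 = 0.0188
P(positive and no disease) = (1 - spec) * (1 - prev) = (1 - 0.93) * (1 - 0.02) = 0.0686
Denominator = 0.0188 + 0.0686 = 0.0874
PPV = 0.0188 / 0.0874 = 0.215103
As percentage = 21.5


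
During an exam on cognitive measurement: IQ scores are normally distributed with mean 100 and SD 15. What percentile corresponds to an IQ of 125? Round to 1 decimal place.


z = (IQ - mean) / SD
z = (125 - 100) / 15 = 1.6667
Percentile = Phi(1.6667) * 100
Phi(1.6667) = 0.952213
= 95.2


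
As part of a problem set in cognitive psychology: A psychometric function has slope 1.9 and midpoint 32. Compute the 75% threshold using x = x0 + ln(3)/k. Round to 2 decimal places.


At P = 0.75: 0.75 = 1/(1 + e^(-k*(x-x0)))
Solving: e^(-k*(x-x0)) = 1/3
x = x0 + ln(3)/k
ln(3) = 1.0986
x = 32 + 1.0986/1.9
= 32 + 0.5782
= 32.58


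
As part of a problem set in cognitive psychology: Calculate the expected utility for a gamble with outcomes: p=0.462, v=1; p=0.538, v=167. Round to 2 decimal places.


EU = sum(p_i * v_i)
0.462 * 1 = 0.462
0.538 * 167 = 89.846
EU = 0.462 + 89.846
= 90.31


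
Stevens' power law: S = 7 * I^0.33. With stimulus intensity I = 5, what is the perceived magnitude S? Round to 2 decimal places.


S = 7 * 5^0.33
5^0.33 = 1.7008
S = 7 * 1.7008
= 11.91


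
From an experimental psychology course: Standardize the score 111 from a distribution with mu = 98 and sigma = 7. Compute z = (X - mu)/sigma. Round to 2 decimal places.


z = (X - mu) / sigma
= (111 - 98) / 7
= 13 / 7
= 1.86


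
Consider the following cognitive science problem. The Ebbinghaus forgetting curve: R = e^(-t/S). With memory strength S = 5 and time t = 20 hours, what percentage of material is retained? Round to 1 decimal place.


R = e^(-t/S)
-t/S = -20/5 = -4.0
R = e^(-4.0) = 0.018316
Percentage = 0.018316 * 100
= 1.8


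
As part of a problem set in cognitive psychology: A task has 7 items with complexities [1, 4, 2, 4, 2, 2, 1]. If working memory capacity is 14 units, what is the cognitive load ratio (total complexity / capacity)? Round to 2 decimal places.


Total complexity = 1 + 4 + 2 + 4 + 2 + 2 + 1 = 16
Load = total / capacity = 16 / 14
= 1.14


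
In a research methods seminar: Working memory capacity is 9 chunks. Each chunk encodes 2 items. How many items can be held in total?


Total items = chunks * items_per_chunk
= 9 * 2
= 18


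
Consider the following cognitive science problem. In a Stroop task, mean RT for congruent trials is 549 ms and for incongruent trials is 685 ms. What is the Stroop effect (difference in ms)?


Stroop effect = RT(incongruent) - RT(congruent)
= 685 - 549
= 136 ms


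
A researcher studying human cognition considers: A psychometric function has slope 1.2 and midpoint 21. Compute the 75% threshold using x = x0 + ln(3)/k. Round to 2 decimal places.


At P = 0.75: 0.75 = 1/(1 + e^(-k*(x-x0)))
Solving: e^(-k*(x-x0)) = 1/3
x = x0 + ln(3)/k
ln(3) = 1.0986
x = 21 + 1.0986/1.2
= 21 + 0.9155
= 21.92


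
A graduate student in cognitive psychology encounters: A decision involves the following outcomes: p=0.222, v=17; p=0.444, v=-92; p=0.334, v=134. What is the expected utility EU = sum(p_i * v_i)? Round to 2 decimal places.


EU = sum(p_i * v_i)
0.222 * 17 = 3.774
0.444 * -92 = -40.848
0.334 * 134 = 44.756
EU = 3.774 + -40.848 + 44.756
= 7.68


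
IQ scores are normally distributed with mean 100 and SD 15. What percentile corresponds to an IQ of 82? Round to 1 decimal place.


z = (IQ - mean) / SD
z = (82 - 100) / 15 = -1.2
Percentile = Phi(-1.2) * 100
Phi(-1.2) = 0.11507
= 11.5


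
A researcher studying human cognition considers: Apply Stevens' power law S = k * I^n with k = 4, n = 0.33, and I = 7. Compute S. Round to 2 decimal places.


S = 4 * 7^0.33
7^0.33 = 1.9006
S = 4 * 1.9006
= 7.60


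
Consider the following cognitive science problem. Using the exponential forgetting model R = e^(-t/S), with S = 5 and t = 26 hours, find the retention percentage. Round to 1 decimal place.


R = e^(-t/S)
-t/S = -26/5 = -5.2
R = e^(-5.2) = 0.005517
Percentage = 0.005517 * 100
= 0.6


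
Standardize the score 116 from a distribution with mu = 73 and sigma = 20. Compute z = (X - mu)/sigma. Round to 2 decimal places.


z = (X - mu) / sigma
= (116 - 73) / 20
= 43 / 20
= 2.15


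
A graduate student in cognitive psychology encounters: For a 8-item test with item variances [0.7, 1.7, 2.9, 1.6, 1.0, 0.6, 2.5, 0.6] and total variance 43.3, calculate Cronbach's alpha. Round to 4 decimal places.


alpha = (k/(k-1)) * (1 - sum(s_i^2)/s_total^2)
sum(item variances) = 11.6
k/(k-1) = 8/7 = 1.142857
1 - 11.6/43.3 = 1 - 0.267898 = 0.732102
alpha = 1.142857 * 0.732102
= 0.8367


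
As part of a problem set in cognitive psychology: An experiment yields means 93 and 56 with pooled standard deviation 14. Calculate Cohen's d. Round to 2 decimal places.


Cohen's d = (M1 - M2) / S_pooled
= (93 - 56) / 14
= 37 / 14
= 2.64


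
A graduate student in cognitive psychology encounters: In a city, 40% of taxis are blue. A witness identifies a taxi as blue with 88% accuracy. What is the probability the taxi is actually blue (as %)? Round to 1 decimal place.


P(blue | says blue) = P(says blue | blue)*P(blue) / [P(says blue | blue)*P(blue) + P(says blue | not blue)*P(not blue)]
Numerator = 0.88 * 0.4 = 0.352
False identification = 0.12 * 0.6 = 0.072
P = 0.352 / (0.352 + 0.072)
= 0.352 / 0.424
As percentage = 83.0


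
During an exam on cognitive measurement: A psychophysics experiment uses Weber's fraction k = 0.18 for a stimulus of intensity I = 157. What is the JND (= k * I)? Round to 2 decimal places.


JND = k * I
JND = 0.18 * 157
= 28.26


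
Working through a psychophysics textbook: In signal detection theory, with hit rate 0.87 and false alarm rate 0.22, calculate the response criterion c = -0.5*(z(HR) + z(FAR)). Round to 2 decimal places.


c = -0.5 * (z(HR) + z(FAR))
z(0.87) = 1.1264
z(0.22) = -0.7722
c = -0.5 * (1.1264 + -0.7722)
= -0.5 * 0.3542
= -0.18


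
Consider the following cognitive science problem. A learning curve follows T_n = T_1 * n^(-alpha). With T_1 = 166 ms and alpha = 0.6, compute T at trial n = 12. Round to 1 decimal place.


T_n = 166 * 12^(-0.6)
12^(-0.6) = 0.22516
T_n = 166 * 0.22516
= 37.4 ms


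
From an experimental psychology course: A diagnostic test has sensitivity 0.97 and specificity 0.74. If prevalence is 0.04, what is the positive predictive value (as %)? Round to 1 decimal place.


PPV = (sens * prev) / (sens * prev + (1-spec) * (1-prev))
Numerator = 0.97 * 0.04 = 0.0388
P(positive and no disease) = (1 - spec) * (1 - prev) = (1 - 0.74) * (1 - 0.04) = 0.2496
Denominator = 0.0388 + 0.2496 = 0.2884
PPV = 0.0388 / 0.2884 = 0.134535
As percentage = 13.5


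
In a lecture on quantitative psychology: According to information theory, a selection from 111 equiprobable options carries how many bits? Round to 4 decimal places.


H = log2(n)
H = log2(111)
= 6.7944


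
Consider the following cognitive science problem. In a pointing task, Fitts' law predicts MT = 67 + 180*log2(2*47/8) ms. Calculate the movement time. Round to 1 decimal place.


MT = 67 + 180 * log2(2*47/8)
2D/W = 11.75
log2(11.75) = 3.5546
MT = 67 + 180 * 3.5546
= 706.8 ms


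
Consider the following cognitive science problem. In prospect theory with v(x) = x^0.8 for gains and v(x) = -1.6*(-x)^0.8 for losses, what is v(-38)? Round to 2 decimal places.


Since x = -38 < 0, use v(x) = -lambda*(-x)^alpha
(-x) = 38
38^0.8 = 18.3581
v(-38) = -1.6 * 18.3581
= -29.37


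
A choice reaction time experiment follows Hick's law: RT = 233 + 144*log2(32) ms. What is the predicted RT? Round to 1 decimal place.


RT = 233 + 144 * log2(32)
log2(32) = 5.0
RT = 233 + 144 * 5.0
= 233 + 720.0
= 953.0 ms


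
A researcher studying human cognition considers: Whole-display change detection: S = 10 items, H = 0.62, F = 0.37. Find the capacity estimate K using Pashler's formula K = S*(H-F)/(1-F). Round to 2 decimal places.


K = S * (H - F) / (1 - F)
H - F = 0.25
1 - F = 0.63
K = 10 * 0.25 / 0.63
= 3.97


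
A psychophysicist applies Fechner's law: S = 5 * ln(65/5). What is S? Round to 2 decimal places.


S = 5 * ln(65/5)
I/I0 = 13.0
ln(13.0) = 2.5649
S = 5 * 2.5649
= 12.82


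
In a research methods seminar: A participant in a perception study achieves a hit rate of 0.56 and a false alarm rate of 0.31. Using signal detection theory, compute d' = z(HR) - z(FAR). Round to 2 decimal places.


d' = z(HR) - z(FAR)
z(0.56) = 0.151
z(0.31) = -0.4959
d' = 0.151 - -0.4959
= 0.65


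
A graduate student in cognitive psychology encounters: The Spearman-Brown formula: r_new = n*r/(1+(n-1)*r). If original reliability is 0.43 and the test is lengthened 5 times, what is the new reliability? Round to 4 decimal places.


r_new = n*r / (1 + (n-1)*r)
Numerator = 5 * 0.43 = 2.15
Denominator = 1 + 4 * 0.43 = 2.72
r_new = 2.15 / 2.72
= 0.7904


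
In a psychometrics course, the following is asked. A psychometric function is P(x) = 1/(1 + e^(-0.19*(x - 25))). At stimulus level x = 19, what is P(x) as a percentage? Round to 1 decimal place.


P(x) = 1/(1 + e^(-0.19*(19 - 25)))
Exponent = -0.19 * -6 = 1.14
e^(1.14) = 3.126768
P = 1/(1 + 3.126768) = 0.24232
Percentage = 24.2


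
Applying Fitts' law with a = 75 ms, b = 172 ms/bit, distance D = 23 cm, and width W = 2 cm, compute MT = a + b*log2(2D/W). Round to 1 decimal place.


MT = 75 + 172 * log2(2*23/2)
2D/W = 23.0
log2(23.0) = 4.5236
MT = 75 + 172 * 4.5236
= 853.1 ms


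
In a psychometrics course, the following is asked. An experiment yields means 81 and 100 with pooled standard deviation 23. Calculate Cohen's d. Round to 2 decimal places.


Cohen's d = (M1 - M2) / S_pooled
= (81 - 100) / 23
= -19 / 23
= -0.83


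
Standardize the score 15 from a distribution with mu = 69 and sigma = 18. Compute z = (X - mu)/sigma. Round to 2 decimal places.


z = (X - mu) / sigma
= (15 - 69) / 18
= -54 / 18
= -3.00


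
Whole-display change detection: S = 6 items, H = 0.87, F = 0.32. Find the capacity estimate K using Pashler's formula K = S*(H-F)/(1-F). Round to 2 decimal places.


K = S * (H - F) / (1 - F)
H - F = 0.55
1 - F = 0.68
K = 6 * 0.55 / 0.68
= 4.85


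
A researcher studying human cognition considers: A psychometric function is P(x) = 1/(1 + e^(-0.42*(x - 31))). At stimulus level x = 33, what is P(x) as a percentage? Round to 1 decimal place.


P(x) = 1/(1 + e^(-0.42*(33 - 31)))
Exponent = -0.42 * 2 = -0.84
e^(-0.84) = 0.431711
P = 1/(1 + 0.431711) = 0.698465
Percentage = 69.8


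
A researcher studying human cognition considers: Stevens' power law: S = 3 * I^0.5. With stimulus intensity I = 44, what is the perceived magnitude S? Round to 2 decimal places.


S = 3 * 44^0.5
44^0.5 = 6.6332
S = 3 * 6.6332
= 19.90


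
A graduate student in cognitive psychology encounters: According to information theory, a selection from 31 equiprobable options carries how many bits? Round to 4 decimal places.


H = log2(n)
H = log2(31)
= 4.9542


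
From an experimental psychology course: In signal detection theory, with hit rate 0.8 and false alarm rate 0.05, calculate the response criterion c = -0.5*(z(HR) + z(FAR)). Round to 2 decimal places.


c = -0.5 * (z(HR) + z(FAR))
z(0.8) = 0.8416
z(0.05) = -1.6449
c = -0.5 * (0.8416 + -1.6449)
= -0.5 * -0.8033
= 0.40


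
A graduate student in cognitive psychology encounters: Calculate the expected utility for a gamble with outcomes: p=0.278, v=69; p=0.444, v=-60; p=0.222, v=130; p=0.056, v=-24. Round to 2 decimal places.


EU = sum(p_i * v_i)
0.278 * 69 = 19.182
0.444 * -60 = -26.64
0.222 * 130 = 28.86
0.056 * -24 = -1.344
EU = 19.182 + -26.64 + 28.86 + -1.344
= 20.06


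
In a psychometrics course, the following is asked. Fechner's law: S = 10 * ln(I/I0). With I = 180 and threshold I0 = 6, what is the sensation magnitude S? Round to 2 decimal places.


S = 10 * ln(180/6)
I/I0 = 30.0
ln(30.0) = 3.4012
S = 10 * 3.4012
= 34.01


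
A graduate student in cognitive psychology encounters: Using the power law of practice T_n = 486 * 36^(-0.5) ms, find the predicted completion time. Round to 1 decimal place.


T_n = 486 * 36^(-0.5)
36^(-0.5) = 0.166667
T_n = 486 * 0.166667
= 81.0 ms


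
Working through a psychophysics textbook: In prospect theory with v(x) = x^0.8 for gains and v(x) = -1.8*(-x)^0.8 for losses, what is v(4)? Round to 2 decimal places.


Since x = 4 >= 0, use v(x) = x^0.8
4^0.8 = 3.0314
v(4) = 3.03


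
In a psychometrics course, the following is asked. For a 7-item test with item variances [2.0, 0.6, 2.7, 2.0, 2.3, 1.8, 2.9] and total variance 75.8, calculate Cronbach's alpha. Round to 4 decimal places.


alpha = (k/(k-1)) * (1 - sum(s_i^2)/s_total^2)
sum(item variances) = 14.3
k/(k-1) = 7/6 = 1.166667
1 - 14.3/75.8 = 1 - 0.188654 = 0.811346
alpha = 1.166667 * 0.811346
= 0.9466


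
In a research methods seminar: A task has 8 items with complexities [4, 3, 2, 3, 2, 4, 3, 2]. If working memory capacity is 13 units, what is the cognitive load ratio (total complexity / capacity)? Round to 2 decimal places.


Total complexity = 4 + 3 + 2 + 3 + 2 + 4 + 3 + 2 = 23
Load = total / capacity = 23 / 13
= 1.77


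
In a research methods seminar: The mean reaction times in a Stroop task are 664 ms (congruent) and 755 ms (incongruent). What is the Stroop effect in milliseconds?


Stroop effect = RT(incongruent) - RT(congruent)
= 755 - 664
= 91 ms


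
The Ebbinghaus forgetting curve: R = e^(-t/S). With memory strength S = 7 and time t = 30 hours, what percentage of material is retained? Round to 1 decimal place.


R = e^(-t/S)
-t/S = -30/7 = -4.285714
R = e^(-4.285714) = 0.013764
Percentage = 0.013764 * 100
= 1.4


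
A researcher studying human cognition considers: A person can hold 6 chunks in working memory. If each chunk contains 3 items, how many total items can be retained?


Total items = chunks * items_per_chunk
= 6 * 3
= 18


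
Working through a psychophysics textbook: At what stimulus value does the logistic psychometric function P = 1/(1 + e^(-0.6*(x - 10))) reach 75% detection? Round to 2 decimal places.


At P = 0.75: 0.75 = 1/(1 + e^(-k*(x-x0)))
Solving: e^(-k*(x-x0)) = 1/3
x = x0 + ln(3)/k
ln(3) = 1.0986
x = 10 + 1.0986/0.6
= 10 + 1.831
= 11.83


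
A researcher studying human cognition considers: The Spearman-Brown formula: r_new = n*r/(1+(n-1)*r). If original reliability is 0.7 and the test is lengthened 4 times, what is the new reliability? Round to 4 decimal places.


r_new = n*r / (1 + (n-1)*r)
Numerator = 4 * 0.7 = 2.8
Denominator = 1 + 3 * 0.7 = 3.1
r_new = 2.8 / 3.1
= 0.9032


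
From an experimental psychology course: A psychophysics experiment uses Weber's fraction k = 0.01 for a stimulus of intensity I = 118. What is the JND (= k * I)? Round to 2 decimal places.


JND = k * I
JND = 0.01 * 118
= 1.18


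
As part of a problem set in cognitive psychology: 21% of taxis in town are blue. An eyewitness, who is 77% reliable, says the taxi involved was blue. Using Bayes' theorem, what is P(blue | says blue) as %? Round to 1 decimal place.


P(blue | says blue) = P(says blue | blue)*P(blue) / [P(says blue | blue)*P(blue) + P(says blue | not blue)*P(not blue)]
Numerator = 0.77 * 0.21 = 0.1617
False identification = 0.23 * 0.79 = 0.1817
P = 0.1617 / (0.1617 + 0.1817)
= 0.1617 / 0.3434
As percentage = 47.1


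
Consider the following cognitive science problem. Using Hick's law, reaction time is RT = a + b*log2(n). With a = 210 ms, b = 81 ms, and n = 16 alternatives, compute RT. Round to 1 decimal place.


RT = 210 + 81 * log2(16)
log2(16) = 4.0
RT = 210 + 81 * 4.0
= 210 + 324.0
= 534.0 ms


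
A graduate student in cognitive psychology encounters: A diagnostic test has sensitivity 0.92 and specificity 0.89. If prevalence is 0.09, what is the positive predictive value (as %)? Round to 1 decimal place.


PPV = (sens * prev) / (sens * prev + (1-spec) * (1-prev))
Numerator = 0.92 * 0.09 = 0.0828
P(positive and no disease) = (1 - spec) * (1 - prev) = (1 - 0.89) * (1 - 0.09) = 0.1001
Denominator = 0.0828 + 0.1001 = 0.1829
PPV = 0.0828 / 0.1829 = 0.452706
As percentage = 45.3


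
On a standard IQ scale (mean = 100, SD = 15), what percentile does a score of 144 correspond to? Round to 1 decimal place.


z = (IQ - mean) / SD
z = (144 - 100) / 15 = 2.9333
Percentile = Phi(2.9333) * 100
Phi(2.9333) = 0.998323
= 99.8


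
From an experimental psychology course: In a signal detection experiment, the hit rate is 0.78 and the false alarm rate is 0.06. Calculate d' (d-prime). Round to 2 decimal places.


d' = z(HR) - z(FAR)
z(0.78) = 0.7722
z(0.06) = -1.5548
d' = 0.7722 - -1.5548
= 2.33


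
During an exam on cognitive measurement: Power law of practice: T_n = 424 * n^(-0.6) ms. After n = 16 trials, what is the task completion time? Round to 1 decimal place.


T_n = 424 * 16^(-0.6)
16^(-0.6) = 0.189465
T_n = 424 * 0.189465
= 80.3 ms


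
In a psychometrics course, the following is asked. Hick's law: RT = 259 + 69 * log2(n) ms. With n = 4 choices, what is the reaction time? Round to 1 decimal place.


RT = 259 + 69 * log2(4)
log2(4) = 2.0
RT = 259 + 69 * 2.0
= 259 + 138.0
= 397.0 ms


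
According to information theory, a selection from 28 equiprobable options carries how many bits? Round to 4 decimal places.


H = log2(n)
H = log2(28)
= 4.8074


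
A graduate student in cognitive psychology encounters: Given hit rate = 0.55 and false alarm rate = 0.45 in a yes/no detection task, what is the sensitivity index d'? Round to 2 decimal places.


d' = z(HR) - z(FAR)
z(0.55) = 0.1257
z(0.45) = -0.1257
d' = 0.1257 - -0.1257
= 0.25


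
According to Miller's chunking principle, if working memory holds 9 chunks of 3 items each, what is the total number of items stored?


Total items = chunks * items_per_chunk
= 9 * 3
= 27


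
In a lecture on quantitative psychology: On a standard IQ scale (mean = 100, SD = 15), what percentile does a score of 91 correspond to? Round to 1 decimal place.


z = (IQ - mean) / SD
z = (91 - 100) / 15 = -0.6
Percentile = Phi(-0.6) * 100
Phi(-0.6) = 0.274253
= 27.4


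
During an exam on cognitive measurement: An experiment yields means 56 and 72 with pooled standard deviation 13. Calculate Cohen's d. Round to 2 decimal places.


Cohen's d = (M1 - M2) / S_pooled
= (56 - 72) / 13
= -16 / 13
= -1.23


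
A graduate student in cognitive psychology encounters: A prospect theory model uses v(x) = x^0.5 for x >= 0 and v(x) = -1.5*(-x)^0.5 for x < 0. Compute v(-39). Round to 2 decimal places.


Since x = -39 < 0, use v(x) = -lambda*(-x)^alpha
(-x) = 39
39^0.5 = 6.245
v(-39) = -1.5 * 6.245
= -9.37


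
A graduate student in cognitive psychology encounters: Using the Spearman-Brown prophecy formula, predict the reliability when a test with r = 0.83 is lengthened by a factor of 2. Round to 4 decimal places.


r_new = n*r / (1 + (n-1)*r)
Numerator = 2 * 0.83 = 1.66
Denominator = 1 + 1 * 0.83 = 1.83
r_new = 1.66 / 1.83
= 0.9071


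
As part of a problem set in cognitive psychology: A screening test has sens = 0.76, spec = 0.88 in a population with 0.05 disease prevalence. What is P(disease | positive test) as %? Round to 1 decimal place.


PPV = (sens * prev) / (sens * prev + (1-spec) * (1-prev))
Numerator = 0.76 * 0.05 = 0.038
P(positive and no disease) = (1 - spec) * (1 - prev) = (1 - 0.88) * (1 - 0.05) = 0.114
Denominator = 0.038 + 0.114 = 0.152
PPV = 0.038 / 0.152 = 0.25
As percentage = 25.0


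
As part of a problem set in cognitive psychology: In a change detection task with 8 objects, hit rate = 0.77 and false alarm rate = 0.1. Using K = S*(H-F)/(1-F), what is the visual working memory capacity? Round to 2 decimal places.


K = S * (H - F) / (1 - F)
H - F = 0.67
1 - F = 0.9
K = 8 * 0.67 / 0.9
= 5.96


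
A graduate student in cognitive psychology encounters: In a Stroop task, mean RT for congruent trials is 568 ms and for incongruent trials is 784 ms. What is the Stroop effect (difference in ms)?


Stroop effect = RT(incongruent) - RT(congruent)
= 784 - 568
= 216 ms


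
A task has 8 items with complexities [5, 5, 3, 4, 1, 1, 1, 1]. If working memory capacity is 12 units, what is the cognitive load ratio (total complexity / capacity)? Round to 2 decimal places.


Total complexity = 5 + 5 + 3 + 4 + 1 + 1 + 1 + 1 = 21
Load = total / capacity = 21 / 12
= 1.75


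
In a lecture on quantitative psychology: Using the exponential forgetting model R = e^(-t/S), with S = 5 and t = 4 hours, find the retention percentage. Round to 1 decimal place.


R = e^(-t/S)
-t/S = -4/5 = -0.8
R = e^(-0.8) = 0.449329
Percentage = 0.449329 * 100
= 44.9


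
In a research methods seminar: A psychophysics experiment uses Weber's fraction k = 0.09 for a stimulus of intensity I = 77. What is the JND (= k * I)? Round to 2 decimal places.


JND = k * I
JND = 0.09 * 77
= 6.93


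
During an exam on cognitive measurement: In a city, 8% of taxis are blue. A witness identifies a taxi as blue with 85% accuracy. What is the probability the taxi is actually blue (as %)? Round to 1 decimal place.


P(blue | says blue) = P(says blue | blue)*P(blue) / [P(says blue | blue)*P(blue) + P(says blue | not blue)*P(not blue)]
Numerator = 0.85 * 0.08 = 0.068
False identification = 0.15 * 0.92 = 0.138
P = 0.068 / (0.068 + 0.138)
= 0.068 / 0.206
As percentage = 33.0


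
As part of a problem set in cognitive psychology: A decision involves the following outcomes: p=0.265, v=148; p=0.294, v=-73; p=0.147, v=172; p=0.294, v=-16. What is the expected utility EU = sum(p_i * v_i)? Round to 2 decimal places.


EU = sum(p_i * v_i)
0.265 * 148 = 39.22
0.294 * -73 = -21.462
0.147 * 172 = 25.284
0.294 * -16 = -4.704
EU = 39.22 + -21.462 + 25.284 + -4.704
= 38.34


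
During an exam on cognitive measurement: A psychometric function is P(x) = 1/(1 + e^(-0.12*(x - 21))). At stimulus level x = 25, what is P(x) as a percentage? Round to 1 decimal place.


P(x) = 1/(1 + e^(-0.12*(25 - 21)))
Exponent = -0.12 * 4 = -0.48
e^(-0.48) = 0.618783
P = 1/(1 + 0.618783) = 0.617748
Percentage = 61.8


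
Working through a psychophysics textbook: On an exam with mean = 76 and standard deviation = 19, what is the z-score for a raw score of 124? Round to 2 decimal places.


z = (X - mu) / sigma
= (124 - 76) / 19
= 48 / 19
= 2.53


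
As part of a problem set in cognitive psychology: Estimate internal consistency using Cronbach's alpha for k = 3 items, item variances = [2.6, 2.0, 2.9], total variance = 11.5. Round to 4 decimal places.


alpha = (k/(k-1)) * (1 - sum(s_i^2)/s_total^2)
sum(item variances) = 7.5
k/(k-1) = 3/2 = 1.5
1 - 7.5/11.5 = 1 - 0.652174 = 0.347826
alpha = 1.5 * 0.347826
= 0.5217


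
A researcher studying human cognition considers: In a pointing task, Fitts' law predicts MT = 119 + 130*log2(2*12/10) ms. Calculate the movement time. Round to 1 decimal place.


MT = 119 + 130 * log2(2*12/10)
2D/W = 2.4
log2(2.4) = 1.263
MT = 119 + 130 * 1.263
= 283.2 ms


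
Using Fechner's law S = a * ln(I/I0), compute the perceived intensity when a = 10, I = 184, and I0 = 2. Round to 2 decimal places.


S = 10 * ln(184/2)
I/I0 = 92.0
ln(92.0) = 4.5218
S = 10 * 4.5218
= 45.22


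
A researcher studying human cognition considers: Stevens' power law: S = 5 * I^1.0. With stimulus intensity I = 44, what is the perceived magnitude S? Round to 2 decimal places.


S = 5 * 44^1.0
44^1.0 = 44.0
S = 5 * 44.0
= 220.00


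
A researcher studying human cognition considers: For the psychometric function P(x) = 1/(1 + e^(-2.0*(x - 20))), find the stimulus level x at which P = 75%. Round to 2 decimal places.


At P = 0.75: 0.75 = 1/(1 + e^(-k*(x-x0)))
Solving: e^(-k*(x-x0)) = 1/3
x = x0 + ln(3)/k
ln(3) = 1.0986
x = 20 + 1.0986/2.0
= 20 + 0.5493
= 20.55


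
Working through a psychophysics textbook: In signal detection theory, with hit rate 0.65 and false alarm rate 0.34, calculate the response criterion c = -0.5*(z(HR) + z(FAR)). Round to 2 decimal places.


c = -0.5 * (z(HR) + z(FAR))
z(0.65) = 0.3853
z(0.34) = -0.4125
c = -0.5 * (0.3853 + -0.4125)
= -0.5 * -0.0272
= 0.01


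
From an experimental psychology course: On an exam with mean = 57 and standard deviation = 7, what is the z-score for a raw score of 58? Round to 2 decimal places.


z = (X - mu) / sigma
= (58 - 57) / 7
= 1 / 7
= 0.14


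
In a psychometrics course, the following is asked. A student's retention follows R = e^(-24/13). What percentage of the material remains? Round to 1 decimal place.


R = e^(-t/S)
-t/S = -24/13 = -1.846154
R = e^(-1.846154) = 0.157843
Percentage = 0.157843 * 100
= 15.8


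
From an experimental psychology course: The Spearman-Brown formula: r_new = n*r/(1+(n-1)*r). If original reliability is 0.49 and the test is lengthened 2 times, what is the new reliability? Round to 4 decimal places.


r_new = n*r / (1 + (n-1)*r)
Numerator = 2 * 0.49 = 0.98
Denominator = 1 + 1 * 0.49 = 1.49
r_new = 0.98 / 1.49
= 0.6577


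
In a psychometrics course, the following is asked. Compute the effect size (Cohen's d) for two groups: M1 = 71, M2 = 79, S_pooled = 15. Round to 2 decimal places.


Cohen's d = (M1 - M2) / S_pooled
= (71 - 79) / 15
= -8 / 15
= -0.53


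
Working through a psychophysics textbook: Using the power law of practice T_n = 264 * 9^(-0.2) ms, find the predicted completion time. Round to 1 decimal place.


T_n = 264 * 9^(-0.2)
9^(-0.2) = 0.644394
T_n = 264 * 0.644394
= 170.1 ms


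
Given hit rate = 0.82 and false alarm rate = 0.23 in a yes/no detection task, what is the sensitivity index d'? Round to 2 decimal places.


d' = z(HR) - z(FAR)
z(0.82) = 0.9154
z(0.23) = -0.7388
d' = 0.9154 - -0.7388
= 1.65


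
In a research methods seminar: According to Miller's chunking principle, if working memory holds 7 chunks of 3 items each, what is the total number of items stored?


Total items = chunks * items_per_chunk
= 7 * 3
= 21


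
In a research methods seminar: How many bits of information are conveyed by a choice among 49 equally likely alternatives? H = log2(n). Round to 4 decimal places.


H = log2(n)
H = log2(49)
= 5.6147


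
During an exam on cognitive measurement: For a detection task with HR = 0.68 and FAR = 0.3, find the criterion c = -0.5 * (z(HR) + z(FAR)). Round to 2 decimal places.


c = -0.5 * (z(HR) + z(FAR))
z(0.68) = 0.4677
z(0.3) = -0.5244
c = -0.5 * (0.4677 + -0.5244)
= -0.5 * -0.0567
= 0.03


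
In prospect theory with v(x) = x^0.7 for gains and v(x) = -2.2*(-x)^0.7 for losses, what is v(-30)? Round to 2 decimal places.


Since x = -30 < 0, use v(x) = -lambda*(-x)^alpha
(-x) = 30
30^0.7 = 10.814
v(-30) = -2.2 * 10.814
= -23.79


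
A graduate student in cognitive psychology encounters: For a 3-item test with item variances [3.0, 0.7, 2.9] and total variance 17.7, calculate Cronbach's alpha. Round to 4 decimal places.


alpha = (k/(k-1)) * (1 - sum(s_i^2)/s_total^2)
sum(item variances) = 6.6
k/(k-1) = 3/2 = 1.5
1 - 6.6/17.7 = 1 - 0.372881 = 0.627119
alpha = 1.5 * 0.627119
= 0.9407


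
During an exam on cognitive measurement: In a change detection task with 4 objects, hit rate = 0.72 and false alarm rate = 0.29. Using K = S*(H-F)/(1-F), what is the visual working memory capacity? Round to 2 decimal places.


K = S * (H - F) / (1 - F)
H - F = 0.43
1 - F = 0.71
K = 4 * 0.43 / 0.71
= 2.42


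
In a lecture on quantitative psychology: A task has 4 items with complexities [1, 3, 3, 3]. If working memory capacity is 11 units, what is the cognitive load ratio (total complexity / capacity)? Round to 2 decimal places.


Total complexity = 1 + 3 + 3 + 3 = 10
Load = total / capacity = 10 / 11
= 0.91


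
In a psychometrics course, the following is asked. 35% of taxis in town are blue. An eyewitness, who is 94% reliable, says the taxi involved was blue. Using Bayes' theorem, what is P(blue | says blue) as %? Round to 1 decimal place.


P(blue | says blue) = P(says blue | blue)*P(blue) / [P(says blue | blue)*P(blue) + P(says blue | not blue)*P(not blue)]
Numerator = 0.94 * 0.35 = 0.329
False identification = 0.06 * 0.65 = 0.039
P = 0.329 / (0.329 + 0.039)
= 0.329 / 0.368
As percentage = 89.4


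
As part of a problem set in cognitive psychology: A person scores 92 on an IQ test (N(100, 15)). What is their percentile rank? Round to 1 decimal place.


z = (IQ - mean) / SD
z = (92 - 100) / 15 = -0.5333
Percentile = Phi(-0.5333) * 100
Phi(-0.5333) = 0.296913
= 29.7


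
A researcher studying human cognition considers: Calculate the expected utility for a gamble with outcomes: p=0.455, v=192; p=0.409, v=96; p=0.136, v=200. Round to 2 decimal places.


EU = sum(p_i * v_i)
0.455 * 192 = 87.36
0.409 * 96 = 39.264
0.136 * 200 = 27.2
EU = 87.36 + 39.264 + 27.2
= 153.82


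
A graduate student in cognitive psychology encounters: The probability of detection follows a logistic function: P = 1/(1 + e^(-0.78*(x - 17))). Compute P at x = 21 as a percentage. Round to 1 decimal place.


P(x) = 1/(1 + e^(-0.78*(21 - 17)))
Exponent = -0.78 * 4 = -3.12
e^(-3.12) = 0.044157
P = 1/(1 + 0.044157) = 0.95771
Percentage = 95.8


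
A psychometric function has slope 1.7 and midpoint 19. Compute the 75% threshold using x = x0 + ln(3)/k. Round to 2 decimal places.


At P = 0.75: 0.75 = 1/(1 + e^(-k*(x-x0)))
Solving: e^(-k*(x-x0)) = 1/3
x = x0 + ln(3)/k
ln(3) = 1.0986
x = 19 + 1.0986/1.7
= 19 + 0.6462
= 19.65


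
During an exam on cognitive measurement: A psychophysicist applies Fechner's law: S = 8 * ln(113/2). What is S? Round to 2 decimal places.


S = 8 * ln(113/2)
I/I0 = 56.5
ln(56.5) = 4.0342
S = 8 * 4.0342
= 32.27


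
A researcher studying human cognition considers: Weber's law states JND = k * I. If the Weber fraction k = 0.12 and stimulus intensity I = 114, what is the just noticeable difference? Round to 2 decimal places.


JND = k * I
JND = 0.12 * 114
= 13.68


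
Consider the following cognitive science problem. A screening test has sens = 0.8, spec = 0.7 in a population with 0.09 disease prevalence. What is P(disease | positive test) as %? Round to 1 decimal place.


PPV = (sens * prev) / (sens * prev + (1-spec) * (1-prev))
Numerator = 0.8 * 0.09 = 0.072
P(positive and no disease) = (1 - spec) * (1 - prev) = (1 - 0.7) * (1 - 0.09) = 0.273
Denominator = 0.072 + 0.273 = 0.345
PPV = 0.072 / 0.345 = 0.208696
As percentage = 20.9


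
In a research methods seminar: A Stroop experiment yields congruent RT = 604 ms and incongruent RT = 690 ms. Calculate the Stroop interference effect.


Stroop effect = RT(incongruent) - RT(congruent)
= 690 - 604
= 86 ms


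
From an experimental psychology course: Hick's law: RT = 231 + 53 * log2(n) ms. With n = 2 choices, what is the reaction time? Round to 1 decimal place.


RT = 231 + 53 * log2(2)
log2(2) = 1.0
RT = 231 + 53 * 1.0
= 231 + 53.0
= 284.0 ms


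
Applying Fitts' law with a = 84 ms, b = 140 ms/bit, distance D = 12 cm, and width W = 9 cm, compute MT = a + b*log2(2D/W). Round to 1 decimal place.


MT = 84 + 140 * log2(2*12/9)
2D/W = 2.666667
log2(2.666667) = 1.415
MT = 84 + 140 * 1.415
= 282.1 ms


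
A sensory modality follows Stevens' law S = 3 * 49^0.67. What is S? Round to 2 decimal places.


S = 3 * 49^0.67
49^0.67 = 13.5654
S = 3 * 13.5654
= 40.70


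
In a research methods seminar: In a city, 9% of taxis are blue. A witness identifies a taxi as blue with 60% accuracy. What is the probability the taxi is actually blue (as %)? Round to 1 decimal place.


P(blue | says blue) = P(says blue | blue)*P(blue) / [P(says blue | blue)*P(blue) + P(says blue | not blue)*P(not blue)]
Numerator = 0.6 * 0.09 = 0.054
False identification = 0.4 * 0.91 = 0.364
P = 0.054 / (0.054 + 0.364)
= 0.054 / 0.418
As percentage = 12.9


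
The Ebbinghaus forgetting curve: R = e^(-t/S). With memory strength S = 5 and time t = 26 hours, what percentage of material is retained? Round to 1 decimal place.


R = e^(-t/S)
-t/S = -26/5 = -5.2
R = e^(-5.2) = 0.005517
Percentage = 0.005517 * 100
= 0.6


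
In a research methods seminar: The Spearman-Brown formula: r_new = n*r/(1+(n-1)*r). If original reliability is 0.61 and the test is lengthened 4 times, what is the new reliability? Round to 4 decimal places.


r_new = n*r / (1 + (n-1)*r)
Numerator = 4 * 0.61 = 2.44
Denominator = 1 + 3 * 0.61 = 2.83
r_new = 2.44 / 2.83
= 0.8622


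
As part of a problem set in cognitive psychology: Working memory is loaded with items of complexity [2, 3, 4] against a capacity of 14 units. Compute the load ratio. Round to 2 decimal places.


Total complexity = 2 + 3 + 4 = 9
Load = total / capacity = 9 / 14
= 0.64


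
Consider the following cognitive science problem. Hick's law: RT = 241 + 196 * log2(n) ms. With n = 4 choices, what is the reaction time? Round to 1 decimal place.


RT = 241 + 196 * log2(4)
log2(4) = 2.0
RT = 241 + 196 * 2.0
= 241 + 392.0
= 633.0 ms


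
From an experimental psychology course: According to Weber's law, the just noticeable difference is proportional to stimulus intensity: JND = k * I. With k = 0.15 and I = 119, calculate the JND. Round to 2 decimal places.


JND = k * I
JND = 0.15 * 119
= 17.85


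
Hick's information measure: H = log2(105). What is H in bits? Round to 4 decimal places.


H = log2(n)
H = log2(105)
= 6.7142


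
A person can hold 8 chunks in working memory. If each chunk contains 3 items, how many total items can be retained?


Total items = chunks * items_per_chunk
= 8 * 3
= 24


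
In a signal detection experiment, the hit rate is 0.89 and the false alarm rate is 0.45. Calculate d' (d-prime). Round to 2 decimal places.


d' = z(HR) - z(FAR)
z(0.89) = 1.2265
z(0.45) = -0.1257
d' = 1.2265 - -0.1257
= 1.35


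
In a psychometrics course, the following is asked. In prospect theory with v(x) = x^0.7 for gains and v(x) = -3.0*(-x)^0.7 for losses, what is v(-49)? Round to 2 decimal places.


Since x = -49 < 0, use v(x) = -lambda*(-x)^alpha
(-x) = 49
49^0.7 = 15.2453
v(-49) = -3.0 * 15.2453
= -45.74


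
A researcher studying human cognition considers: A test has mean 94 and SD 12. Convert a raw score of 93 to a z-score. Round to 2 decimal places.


z = (X - mu) / sigma
= (93 - 94) / 12
= -1 / 12
= -0.08


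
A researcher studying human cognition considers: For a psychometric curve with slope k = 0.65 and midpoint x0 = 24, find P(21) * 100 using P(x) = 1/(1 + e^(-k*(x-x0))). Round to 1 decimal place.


P(x) = 1/(1 + e^(-0.65*(21 - 24)))
Exponent = -0.65 * -3 = 1.95
e^(1.95) = 7.028688
P = 1/(1 + 7.028688) = 0.124553
Percentage = 12.5
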